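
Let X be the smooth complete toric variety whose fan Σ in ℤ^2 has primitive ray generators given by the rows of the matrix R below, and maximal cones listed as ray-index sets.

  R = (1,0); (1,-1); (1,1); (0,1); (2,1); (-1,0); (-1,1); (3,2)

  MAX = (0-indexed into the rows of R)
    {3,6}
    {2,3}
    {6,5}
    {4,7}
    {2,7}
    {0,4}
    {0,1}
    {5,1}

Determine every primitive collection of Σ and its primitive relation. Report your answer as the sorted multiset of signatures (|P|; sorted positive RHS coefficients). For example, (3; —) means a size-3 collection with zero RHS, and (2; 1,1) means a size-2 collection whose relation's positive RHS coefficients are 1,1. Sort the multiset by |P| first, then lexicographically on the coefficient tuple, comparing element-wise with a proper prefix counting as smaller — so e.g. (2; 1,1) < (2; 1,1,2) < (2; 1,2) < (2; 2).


Σ has 20 primitive collections:

  P = {0,5}:  v_{0} + v_{5} = 0  →  sig = (2; —)
  P = {1,6}:  v_{1} + v_{6} = 0  →  sig = (2; —)
  P = {0,2}:  v_{0} + v_{2} = v_{4}  →  sig = (2; 1)
  P = {0,3}:  v_{0} + v_{3} = v_{2}  →  sig = (2; 1)
  P = {0,6}:  v_{0} + v_{6} = v_{3}  →  sig = (2; 1)
  P = {1,3}:  v_{1} + v_{3} = v_{0}  →  sig = (2; 1)
  P = {2,4}:  v_{2} + v_{4} = v_{7}  →  sig = (2; 1)
  P = {2,5}:  v_{2} + v_{5} = v_{3}  →  sig = (2; 1)
  P = {3,5}:  v_{3} + v_{5} = v_{6}  →  sig = (2; 1)
  P = {4,5}:  v_{4} + v_{5} = v_{2}  →  sig = (2; 1)
  P = {4,6}:  v_{4} + v_{6} = v_{2} + v_{3}  →  sig = (2; 1,1)
  P = {1,7}:  v_{1} + v_{7} = 2·v_{0} + v_{4}  →  sig = (2; 1,2)
  P = {6,7}:  v_{6} + v_{7} = 2·v_{2} + v_{3}  →  sig = (2; 1,2)
  P = {0,7}:  v_{0} + v_{7} = 2·v_{4}  →  sig = (2; 2)
  P = {1,2}:  v_{1} + v_{2} = 2·v_{0}  →  sig = (2; 2)
  P = {2,6}:  v_{2} + v_{6} = 2·v_{3}  →  sig = (2; 2)
  P = {3,4}:  v_{3} + v_{4} = 2·v_{2}  →  sig = (2; 2)
  P = {5,7}:  v_{5} + v_{7} = 2·v_{2}  →  sig = (2; 2)
  P = {1,4}:  v_{1} + v_{4} = 3·v_{0}  →  sig = (2; 3)
  P = {3,7}:  v_{3} + v_{7} = 3·v_{2}  →  sig = (2; 3)

Signatures (|P|; sorted positive RHS coefficients), sorted:
[(2; —), (2; —), (2; 1), (2; 1), (2; 1), (2; 1), (2; 1), (2; 1), (2; 1), (2; 1), (2; 1,1), (2; 1,2), (2; 1,2), (2; 2), (2; 2), (2; 2), (2; 2), (2; 2), (2; 3), (2; 3)]


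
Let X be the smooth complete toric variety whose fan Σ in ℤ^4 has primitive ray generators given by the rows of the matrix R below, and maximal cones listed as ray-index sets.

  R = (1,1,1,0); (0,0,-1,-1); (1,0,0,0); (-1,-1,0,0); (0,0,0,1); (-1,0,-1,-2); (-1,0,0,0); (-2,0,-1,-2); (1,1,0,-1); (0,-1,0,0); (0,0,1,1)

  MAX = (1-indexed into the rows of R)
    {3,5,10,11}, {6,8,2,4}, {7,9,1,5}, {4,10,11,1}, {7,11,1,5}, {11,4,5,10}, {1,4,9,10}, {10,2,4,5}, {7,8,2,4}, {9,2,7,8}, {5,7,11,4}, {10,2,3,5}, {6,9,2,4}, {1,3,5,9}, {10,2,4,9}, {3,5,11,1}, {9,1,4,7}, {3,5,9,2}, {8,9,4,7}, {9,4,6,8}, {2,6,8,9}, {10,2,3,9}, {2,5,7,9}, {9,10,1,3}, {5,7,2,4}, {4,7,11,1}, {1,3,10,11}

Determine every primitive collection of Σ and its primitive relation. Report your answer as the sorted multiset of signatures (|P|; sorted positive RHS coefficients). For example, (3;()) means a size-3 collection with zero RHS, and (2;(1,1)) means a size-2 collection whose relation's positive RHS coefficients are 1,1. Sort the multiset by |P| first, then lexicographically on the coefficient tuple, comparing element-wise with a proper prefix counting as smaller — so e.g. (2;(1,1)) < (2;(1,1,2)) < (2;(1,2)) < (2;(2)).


23 collections generate NE(X_Σ); each relation:

  P = {2,11}:  v_{2} + v_{11} = 0 — sig = (2;())
  P = {3,7}:  v_{3} + v_{7} = 0 — sig = (2;())
  P = {1,2}:  v_{1} + v_{2} = v_{9} — sig = (2;(1))
  P = {3,4}:  v_{3} + v_{4} = v_{10} — sig = (2;(1))
  P = {3,8}:  v_{3} + v_{8} = v_{6} — sig = (2;(1))
  P = {6,7}:  v_{6} + v_{7} = v_{8} — sig = (2;(1))
  P = {7,10}:  v_{7} + v_{10} = v_{4} — sig = (2;(1))
  P = {9,11}:  v_{9} + v_{11} = v_{1} — sig = (2;(1))
  P = {5,6}:  v_{5} + v_{6} = v_{2} + v_{7} — sig = (2;(1,1))
  P = {8,10}:  v_{8} + v_{10} = v_{4} + v_{6} — sig = (2;(1,1))
  P = {3,6}:  v_{3} + v_{6} = v_{2} + v_{4} + v_{9} — sig = (2;(1,1,1))
  P = {6,11}:  v_{6} + v_{11} = v_{4} + v_{7} + v_{9} — sig = (2;(1,1,1))
  P = {1,6}:  v_{1} + v_{6} = v_{4} + v_{7} + 2·v_{9} — sig = (2;(1,1,2))
  P = {6,10}:  v_{6} + v_{10} = v_{2} + 2·v_{4} + v_{9} — sig = (2;(1,1,2))
  P = {8,11}:  v_{8} + v_{11} = v_{4} + 2·v_{7} + v_{9} — sig = (2;(1,1,2))
  P = {5,8}:  v_{5} + v_{8} = v_{2} + 2·v_{7} — sig = (2;(1,2))
  P = {1,8}:  v_{1} + v_{8} = v_{4} + 2·v_{7} + 2·v_{9} — sig = (2;(1,2,2))
  P = {4,5,9}:  v_{4} + v_{5} + v_{9} = 0 — sig = (3;())
  P = {1,4,5}:  v_{1} + v_{4} + v_{5} = v_{11} — sig = (3;(1))
  P = {5,9,10}:  v_{5} + v_{9} + v_{10} = v_{3} — sig = (3;(1))
  P = {1,5,10}:  v_{1} + v_{5} + v_{10} = v_{3} + v_{11} — sig = (3;(1,1))
  P = {2,4,7,9}:  v_{2} + v_{4} + v_{7} + v_{9} = v_{6} — sig = (4;(1))
  P = {2,4,8,9}:  v_{2} + v_{4} + v_{8} + v_{9} = 2·v_{6} — sig = (4;(2))

Sorted signature multiset PRS(X):
    (2;())
    (2;())
    (2;(1))
    (2;(1))
    (2;(1))
    (2;(1))
    (2;(1))
    (2;(1))
    (2;(1,1))
    (2;(1,1))
    (2;(1,1,1))
    (2;(1,1,1))
    (2;(1,1,2))
    (2;(1,1,2))
    (2;(1,1,2))
    (2;(1,2))
    (2;(1,2,2))
    (3;())
    (3;(1))
    (3;(1))
    (3;(1,1))
    (4;(1))
    (4;(2))


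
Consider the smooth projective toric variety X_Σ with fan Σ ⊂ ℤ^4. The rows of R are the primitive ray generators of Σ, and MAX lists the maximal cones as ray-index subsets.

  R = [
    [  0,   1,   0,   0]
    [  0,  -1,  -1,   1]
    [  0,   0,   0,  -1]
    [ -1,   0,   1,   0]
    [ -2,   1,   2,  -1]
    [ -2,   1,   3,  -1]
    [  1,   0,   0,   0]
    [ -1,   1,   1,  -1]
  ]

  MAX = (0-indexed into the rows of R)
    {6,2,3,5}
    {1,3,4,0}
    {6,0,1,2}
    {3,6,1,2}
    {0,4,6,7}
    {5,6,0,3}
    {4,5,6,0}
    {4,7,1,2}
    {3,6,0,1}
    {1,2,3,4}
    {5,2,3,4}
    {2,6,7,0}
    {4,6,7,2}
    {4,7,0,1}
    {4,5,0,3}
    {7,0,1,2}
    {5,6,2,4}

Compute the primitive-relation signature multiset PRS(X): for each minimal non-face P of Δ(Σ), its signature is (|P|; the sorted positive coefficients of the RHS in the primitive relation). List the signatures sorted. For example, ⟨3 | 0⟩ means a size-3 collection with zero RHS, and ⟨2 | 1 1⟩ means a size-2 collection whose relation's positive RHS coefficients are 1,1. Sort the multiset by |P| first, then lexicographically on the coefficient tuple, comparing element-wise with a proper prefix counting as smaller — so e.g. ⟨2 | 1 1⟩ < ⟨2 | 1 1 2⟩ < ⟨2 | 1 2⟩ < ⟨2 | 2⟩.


Primitive collections (9):

  P={3,7}:  v_{3} + v_{7} = v_{4} — sig = ⟨2 | 1⟩
  P={5,7}:  v_{5} + v_{7} = 2·v_{4} + v_{6} — sig = ⟨2 | 1 2⟩
  P={1,5}:  v_{1} + v_{5} = 2·v_{3} — sig = ⟨2 | 2⟩
  P={1,6,7}:  v_{1} + v_{6} + v_{7} = 0 — sig = ⟨3 | 0⟩
  P={0,2,3}:  v_{0} + v_{2} + v_{3} = v_{7} — sig = ⟨3 | 1⟩
  P={1,4,6}:  v_{1} + v_{4} + v_{6} = v_{3} — sig = ⟨3 | 1⟩
  P={3,4,6}:  v_{3} + v_{4} + v_{6} = v_{5} — sig = ⟨3 | 1⟩
  P={0,2,5}:  v_{0} + v_{2} + v_{5} = v_{4} + v_{6} + v_{7} — sig = ⟨3 | 1 1 1⟩
  P={0,2,4}:  v_{0} + v_{2} + v_{4} = 2·v_{7} — sig = ⟨3 | 2⟩

Hence PRS(X_Σ) =
    ⟨2 | 1⟩
    ⟨2 | 1 2⟩
    ⟨2 | 2⟩
    ⟨3 | 0⟩
    ⟨3 | 1⟩
    ⟨3 | 1⟩
    ⟨3 | 1⟩
    ⟨3 | 1 1 1⟩
    ⟨3 | 2⟩


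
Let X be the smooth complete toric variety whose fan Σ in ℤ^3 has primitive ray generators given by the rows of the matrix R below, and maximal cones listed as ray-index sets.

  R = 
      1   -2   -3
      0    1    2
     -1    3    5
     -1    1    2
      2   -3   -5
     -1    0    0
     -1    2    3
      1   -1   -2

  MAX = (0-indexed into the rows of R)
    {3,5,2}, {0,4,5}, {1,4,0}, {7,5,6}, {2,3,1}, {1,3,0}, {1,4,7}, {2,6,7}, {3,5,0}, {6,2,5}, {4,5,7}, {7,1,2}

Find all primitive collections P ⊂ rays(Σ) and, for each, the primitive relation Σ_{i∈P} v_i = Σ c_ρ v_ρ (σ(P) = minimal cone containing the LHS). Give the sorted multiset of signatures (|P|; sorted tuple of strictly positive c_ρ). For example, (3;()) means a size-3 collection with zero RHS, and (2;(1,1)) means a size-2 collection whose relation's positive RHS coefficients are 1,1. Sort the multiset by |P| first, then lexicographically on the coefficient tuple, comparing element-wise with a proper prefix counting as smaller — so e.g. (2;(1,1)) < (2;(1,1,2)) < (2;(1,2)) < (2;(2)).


The 11 primitive collections of Σ (r=8, n=3):

  P = {0,6}:  v_{0} + v_{6} = 0 — sig = (2;())
  P = {3,7}:  v_{3} + v_{7} = 0 — sig = (2;())
  P = {0,2}:  v_{0} + v_{2} = v_{1} — sig = (2;(1))
  P = {0,7}:  v_{0} + v_{7} = v_{4} — sig = (2;(1))
  P = {1,5}:  v_{1} + v_{5} = v_{3} — sig = (2;(1))
  P = {1,6}:  v_{1} + v_{6} = v_{2} — sig = (2;(1))
  P = {3,4}:  v_{3} + v_{4} = v_{0} — sig = (2;(1))
  P = {4,6}:  v_{4} + v_{6} = v_{7} — sig = (2;(1))
  P = {2,4}:  v_{2} + v_{4} = v_{1} + v_{7} — sig = (2;(1,1))
  P = {3,6}:  v_{3} + v_{6} = v_{2} + v_{5} — sig = (2;(1,1))
  P = {2,5,7}:  v_{2} + v_{5} + v_{7} = v_{6} — sig = (3;(1))

Sorted signature multiset PRS(X):
[(2;()), (2;()), (2;(1)), (2;(1)), (2;(1)), (2;(1)), (2;(1)), (2;(1)), (2;(1,1)), (2;(1,1)), (3;(1))]


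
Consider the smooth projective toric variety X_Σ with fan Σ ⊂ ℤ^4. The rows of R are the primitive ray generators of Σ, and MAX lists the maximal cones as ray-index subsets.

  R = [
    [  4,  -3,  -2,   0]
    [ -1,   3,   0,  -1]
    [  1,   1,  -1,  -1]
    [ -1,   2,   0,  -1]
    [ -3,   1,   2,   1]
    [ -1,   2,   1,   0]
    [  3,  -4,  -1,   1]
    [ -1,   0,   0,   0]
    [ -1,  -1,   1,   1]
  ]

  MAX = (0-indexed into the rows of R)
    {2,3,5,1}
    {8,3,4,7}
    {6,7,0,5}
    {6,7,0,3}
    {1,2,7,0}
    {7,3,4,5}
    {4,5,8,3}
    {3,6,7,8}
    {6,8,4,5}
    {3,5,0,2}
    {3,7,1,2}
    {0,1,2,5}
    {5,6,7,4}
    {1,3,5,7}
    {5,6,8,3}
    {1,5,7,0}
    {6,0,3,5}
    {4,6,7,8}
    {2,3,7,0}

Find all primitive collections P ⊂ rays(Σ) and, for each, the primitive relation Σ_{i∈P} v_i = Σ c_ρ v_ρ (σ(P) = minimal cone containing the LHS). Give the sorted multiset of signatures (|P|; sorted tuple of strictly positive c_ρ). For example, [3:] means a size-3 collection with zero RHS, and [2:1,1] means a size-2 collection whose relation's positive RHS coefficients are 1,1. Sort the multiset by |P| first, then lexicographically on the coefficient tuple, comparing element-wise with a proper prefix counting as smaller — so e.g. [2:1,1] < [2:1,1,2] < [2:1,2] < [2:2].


Minimal non-faces — 14 found among 9 rays, 19 max cones:

  P={2,8}:  v_{2} + v_{8} = 0 — sig = [2:]
  P={0,8}:  v_{0} + v_{8} = v_{6} — sig = [2:1]
  P={2,6}:  v_{2} + v_{6} = v_{0} — sig = [2:1]
  P={1,8}:  v_{1} + v_{8} = v_{5} + v_{7} — sig = [2:1,1]
  P={2,4}:  v_{2} + v_{4} = v_{5} + v_{7} — sig = [2:1,1]
  P={0,4}:  v_{0} + v_{4} = v_{5} + v_{6} + v_{7} — sig = [2:1,1,1]
  P={1,6}:  v_{1} + v_{6} = v_{0} + v_{5} + v_{7} — sig = [2:1,1,1]
  P={1,4}:  v_{1} + v_{4} = 2·v_{5} + 2·v_{7} — sig = [2:2,2]
  P={2,5,7}:  v_{2} + v_{5} + v_{7} = v_{1} — sig = [3:1]
  P={3,4,6}:  v_{3} + v_{4} + v_{6} = v_{8} — sig = [3:1]
  P={5,7,8}:  v_{5} + v_{7} + v_{8} = v_{4} — sig = [3:1]
  P={0,1,3}:  v_{0} + v_{1} + v_{3} = 2·v_{2} — sig = [3:2]
  P={3,5,6,7}:  v_{3} + v_{5} + v_{6} + v_{7} = 0 — sig = [4:]
  P={0,3,5,7}:  v_{0} + v_{3} + v_{5} + v_{7} = v_{2} — sig = [4:1]

Hence PRS(X_Σ) =
    |P|=2: 8 collections, coeffs (), (1), (1), (1,1), (1,1), (1,1,1), (1,1,1), (2,2)
    |P|=3: 4 collections, coeffs (1), (1), (1), (2)
    |P|=4: 2 collections, coeffs (), (1)


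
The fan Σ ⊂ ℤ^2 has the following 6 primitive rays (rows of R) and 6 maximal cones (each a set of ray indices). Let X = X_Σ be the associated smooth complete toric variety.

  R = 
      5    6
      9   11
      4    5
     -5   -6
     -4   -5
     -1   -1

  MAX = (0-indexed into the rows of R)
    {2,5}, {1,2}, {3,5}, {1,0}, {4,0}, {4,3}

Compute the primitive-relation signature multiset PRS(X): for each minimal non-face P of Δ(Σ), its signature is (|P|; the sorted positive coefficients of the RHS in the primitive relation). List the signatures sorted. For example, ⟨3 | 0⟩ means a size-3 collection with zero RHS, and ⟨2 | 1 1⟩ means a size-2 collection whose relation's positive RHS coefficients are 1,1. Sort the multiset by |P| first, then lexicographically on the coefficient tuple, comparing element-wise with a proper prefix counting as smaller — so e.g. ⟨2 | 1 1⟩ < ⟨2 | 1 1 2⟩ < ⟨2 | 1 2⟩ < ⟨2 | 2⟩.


Minimal non-faces — 9 found among 6 rays, 6 max cones:

  {0,3}:  v_{0} + v_{3} = 0  so sig = ⟨2 | 0⟩
  {2,4}:  v_{2} + v_{4} = 0  so sig = ⟨2 | 0⟩
  {0,2}:  v_{0} + v_{2} = v_{1}  so sig = ⟨2 | 1⟩
  {0,5}:  v_{0} + v_{5} = v_{2}  so sig = ⟨2 | 1⟩
  {1,3}:  v_{1} + v_{3} = v_{2}  so sig = ⟨2 | 1⟩
  {1,4}:  v_{1} + v_{4} = v_{0}  so sig = ⟨2 | 1⟩
  {2,3}:  v_{2} + v_{3} = v_{5}  so sig = ⟨2 | 1⟩
  {4,5}:  v_{4} + v_{5} = v_{3}  so sig = ⟨2 | 1⟩
  {1,5}:  v_{1} + v_{5} = 2·v_{2}  so sig = ⟨2 | 2⟩

so the primitive-relation signature multiset is
    ⟨2 | 0⟩
    ⟨2 | 0⟩
    ⟨2 | 1⟩
    ⟨2 | 1⟩
    ⟨2 | 1⟩
    ⟨2 | 1⟩
    ⟨2 | 1⟩
    ⟨2 | 1⟩
    ⟨2 | 2⟩


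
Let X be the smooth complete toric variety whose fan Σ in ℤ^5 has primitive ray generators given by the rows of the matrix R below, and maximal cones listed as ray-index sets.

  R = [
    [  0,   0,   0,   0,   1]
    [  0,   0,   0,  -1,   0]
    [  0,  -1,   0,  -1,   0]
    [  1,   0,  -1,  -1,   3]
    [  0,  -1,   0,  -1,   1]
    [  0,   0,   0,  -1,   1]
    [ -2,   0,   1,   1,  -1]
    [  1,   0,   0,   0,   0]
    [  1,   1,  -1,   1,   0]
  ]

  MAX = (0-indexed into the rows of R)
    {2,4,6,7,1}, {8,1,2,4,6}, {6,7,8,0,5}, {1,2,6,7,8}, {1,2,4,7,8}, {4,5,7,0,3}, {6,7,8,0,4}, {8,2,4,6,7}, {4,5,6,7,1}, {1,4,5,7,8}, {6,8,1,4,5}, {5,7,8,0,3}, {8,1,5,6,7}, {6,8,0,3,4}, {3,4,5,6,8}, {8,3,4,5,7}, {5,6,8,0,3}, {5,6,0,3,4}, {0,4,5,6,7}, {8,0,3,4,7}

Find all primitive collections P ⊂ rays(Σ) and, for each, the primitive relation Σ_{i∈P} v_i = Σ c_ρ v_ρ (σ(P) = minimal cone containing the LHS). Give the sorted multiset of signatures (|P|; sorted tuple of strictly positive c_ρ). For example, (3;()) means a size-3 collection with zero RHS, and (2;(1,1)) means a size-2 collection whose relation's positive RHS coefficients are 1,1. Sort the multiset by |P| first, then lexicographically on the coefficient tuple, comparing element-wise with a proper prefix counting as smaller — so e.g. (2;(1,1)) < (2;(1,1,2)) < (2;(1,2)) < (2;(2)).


The 9 primitive collections of Σ (r=9, n=5):

  P={0,1}:  v_{0} + v_{1} = v_{5}  ⟹  sig = (2;(1))
  P={0,2}:  v_{0} + v_{2} = v_{4}  ⟹  sig = (2;(1))
  P={2,5}:  v_{2} + v_{5} = v_{1} + v_{4}  ⟹  sig = (2;(1,1))
  P={1,3}:  v_{1} + v_{3} = v_{4} + 2·v_{5} + v_{8}  ⟹  sig = (2;(1,1,2))
  P={2,3}:  v_{2} + v_{3} = 2·v_{4} + v_{5} + v_{8}  ⟹  sig = (2;(1,1,2))
  P={3,6,7}:  v_{3} + v_{6} + v_{7} = 2·v_{0}  ⟹  sig = (3;(2))
  P={0,4,5,8}:  v_{0} + v_{4} + v_{5} + v_{8} = v_{3}  ⟹  sig = (4;(1))
  P={1,4,6,7,8}:  v_{1} + v_{4} + v_{6} + v_{7} + v_{8} = 0  ⟹  sig = (5;())
  P={4,5,6,7,8}:  v_{4} + v_{5} + v_{6} + v_{7} + v_{8} = v_{0}  ⟹  sig = (5;(1))

so the primitive-relation signature multiset is
[(2;(1)), (2;(1)), (2;(1,1)), (2;(1,1,2)), (2;(1,1,2)), (3;(2)), (4;(1)), (5;()), (5;(1))]


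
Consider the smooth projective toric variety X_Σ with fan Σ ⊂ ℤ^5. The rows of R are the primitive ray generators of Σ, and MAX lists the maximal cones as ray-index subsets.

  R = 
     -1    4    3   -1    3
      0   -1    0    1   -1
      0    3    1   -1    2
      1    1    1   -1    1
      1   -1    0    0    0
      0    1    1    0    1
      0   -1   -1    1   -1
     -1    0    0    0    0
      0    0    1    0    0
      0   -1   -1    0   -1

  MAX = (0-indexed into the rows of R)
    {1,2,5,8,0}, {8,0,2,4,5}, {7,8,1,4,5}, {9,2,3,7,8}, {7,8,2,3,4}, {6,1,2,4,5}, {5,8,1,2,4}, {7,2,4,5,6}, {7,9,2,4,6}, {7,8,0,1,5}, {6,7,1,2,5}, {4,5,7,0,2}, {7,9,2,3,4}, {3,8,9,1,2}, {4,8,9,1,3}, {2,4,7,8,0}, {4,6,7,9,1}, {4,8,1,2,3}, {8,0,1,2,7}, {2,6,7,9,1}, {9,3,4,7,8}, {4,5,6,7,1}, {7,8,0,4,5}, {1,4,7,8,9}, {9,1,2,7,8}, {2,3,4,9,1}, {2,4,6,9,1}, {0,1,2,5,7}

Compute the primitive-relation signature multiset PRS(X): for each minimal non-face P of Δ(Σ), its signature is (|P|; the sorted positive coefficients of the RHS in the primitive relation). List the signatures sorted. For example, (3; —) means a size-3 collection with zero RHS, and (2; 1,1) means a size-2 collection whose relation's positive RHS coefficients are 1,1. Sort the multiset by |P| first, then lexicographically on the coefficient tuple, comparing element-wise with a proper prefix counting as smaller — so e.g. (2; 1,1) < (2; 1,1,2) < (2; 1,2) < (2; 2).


The 12 primitive collections of Σ (r=10, n=5):

  {5,9}:  v_{5} + v_{9} = 0  ⟹  sig = (2; —)
  {6,8}:  v_{6} + v_{8} = v_{1}  ⟹  sig = (2; 1)
  {0,9}:  v_{0} + v_{9} = v_{2} + v_{7} + v_{8}  ⟹  sig = (2; 1,1,1)
  {3,5}:  v_{3} + v_{5} = v_{2} + v_{4} + v_{8}  ⟹  sig = (2; 1,1,1)
  {0,6}:  v_{0} + v_{6} = v_{1} + v_{2} + v_{5} + v_{7}  ⟹  sig = (2; 1,1,1,1)
  {3,6}:  v_{3} + v_{6} = v_{1} + v_{2} + v_{4} + v_{9}  ⟹  sig = (2; 1,1,1,1)
  {0,3}:  v_{0} + v_{3} = 2·v_{2} + v_{4} + v_{7} + 2·v_{8}  ⟹  sig = (2; 1,1,2,2)
  {1,3,7}:  v_{1} + v_{3} + v_{7} = v_{8}  ⟹  sig = (3; 1)
  {0,1,4}:  v_{0} + v_{1} + v_{4} = 2·v_{5} + v_{8}  ⟹  sig = (3; 1,2)
  {1,2,4,7}:  v_{1} + v_{2} + v_{4} + v_{7} = v_{5}  ⟹  sig = (4; 1)
  {2,4,8,9}:  v_{2} + v_{4} + v_{8} + v_{9} = v_{3}  ⟹  sig = (4; 1)
  {2,5,7,8}:  v_{2} + v_{5} + v_{7} + v_{8} = v_{0}  ⟹  sig = (4; 1)

Signatures (|P|; sorted positive RHS coefficients), sorted:
[(2; —), (2; 1), (2; 1,1,1), (2; 1,1,1), (2; 1,1,1,1), (2; 1,1,1,1), (2; 1,1,2,2), (3; 1), (3; 1,2), (4; 1), (4; 1), (4; 1)]


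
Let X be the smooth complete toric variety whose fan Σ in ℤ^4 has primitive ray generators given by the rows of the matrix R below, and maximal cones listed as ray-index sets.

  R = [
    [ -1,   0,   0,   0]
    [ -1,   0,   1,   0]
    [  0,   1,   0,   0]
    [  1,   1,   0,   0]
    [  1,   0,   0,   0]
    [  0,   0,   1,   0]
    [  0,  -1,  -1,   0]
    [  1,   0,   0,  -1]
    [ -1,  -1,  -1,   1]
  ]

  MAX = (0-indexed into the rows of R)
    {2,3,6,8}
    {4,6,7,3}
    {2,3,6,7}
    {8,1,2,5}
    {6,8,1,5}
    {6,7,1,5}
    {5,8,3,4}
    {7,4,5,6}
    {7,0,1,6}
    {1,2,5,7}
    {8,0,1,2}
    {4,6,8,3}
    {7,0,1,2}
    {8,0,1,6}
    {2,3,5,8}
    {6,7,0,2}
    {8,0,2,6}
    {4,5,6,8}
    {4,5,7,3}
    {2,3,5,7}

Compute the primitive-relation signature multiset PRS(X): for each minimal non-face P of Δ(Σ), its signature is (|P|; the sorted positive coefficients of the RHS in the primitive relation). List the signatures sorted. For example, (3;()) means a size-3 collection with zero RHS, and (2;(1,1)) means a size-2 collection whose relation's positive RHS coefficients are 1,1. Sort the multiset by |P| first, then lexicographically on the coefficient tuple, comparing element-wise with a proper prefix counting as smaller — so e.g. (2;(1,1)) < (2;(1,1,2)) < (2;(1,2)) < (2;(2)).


10 minimal non-faces of Δ(Σ) (on 9 rays):

  {0,4}:  v_{0} + v_{4} = 0 — sig = (2;())
  {0,3}:  v_{0} + v_{3} = v_{2} — sig = (2;(1))
  {0,5}:  v_{0} + v_{5} = v_{1} — sig = (2;(1))
  {1,4}:  v_{1} + v_{4} = v_{5} — sig = (2;(1))
  {2,4}:  v_{2} + v_{4} = v_{3} — sig = (2;(1))
  {7,8}:  v_{7} + v_{8} = v_{6} — sig = (2;(1))
  {1,3}:  v_{1} + v_{3} = v_{2} + v_{5} — sig = (2;(1,1))
  {2,5,6}:  v_{2} + v_{5} + v_{6} = 0 — sig = (3;())
  {1,2,6}:  v_{1} + v_{2} + v_{6} = v_{0} — sig = (3;(1))
  {3,5,6}:  v_{3} + v_{5} + v_{6} = v_{4} — sig = (3;(1))

Signatures (|P|; sorted positive RHS coefficients), sorted:
    |P|=2: 7 collections, coeffs (), (1), (1), (1), (1), (1), (1,1)
    |P|=3: 3 collections, coeffs (), (1), (1)


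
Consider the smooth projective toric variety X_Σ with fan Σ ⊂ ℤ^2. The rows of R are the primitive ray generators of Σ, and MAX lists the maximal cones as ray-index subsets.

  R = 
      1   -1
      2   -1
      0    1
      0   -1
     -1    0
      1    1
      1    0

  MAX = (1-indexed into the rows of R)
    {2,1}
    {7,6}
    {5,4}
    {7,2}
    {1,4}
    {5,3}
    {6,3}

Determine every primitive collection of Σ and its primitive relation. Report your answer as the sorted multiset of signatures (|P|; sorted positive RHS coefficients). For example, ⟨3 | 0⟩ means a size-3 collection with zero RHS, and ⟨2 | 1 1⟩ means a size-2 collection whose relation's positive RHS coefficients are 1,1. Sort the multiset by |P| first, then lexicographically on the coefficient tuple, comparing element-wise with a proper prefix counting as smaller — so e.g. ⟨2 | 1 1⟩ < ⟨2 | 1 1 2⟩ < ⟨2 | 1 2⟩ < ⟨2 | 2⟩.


Primitive collections (14):

  P={3,4}:  v_{3} + v_{4} = 0  →  sig = ⟨2 | 0⟩
  P={5,7}:  v_{5} + v_{7} = 0  →  sig = ⟨2 | 0⟩
  P={1,3}:  v_{1} + v_{3} = v_{7}  →  sig = ⟨2 | 1⟩
  P={1,5}:  v_{1} + v_{5} = v_{4}  →  sig = ⟨2 | 1⟩
  P={1,7}:  v_{1} + v_{7} = v_{2}  →  sig = ⟨2 | 1⟩
  P={2,5}:  v_{2} + v_{5} = v_{1}  →  sig = ⟨2 | 1⟩
  P={3,7}:  v_{3} + v_{7} = v_{6}  →  sig = ⟨2 | 1⟩
  P={4,6}:  v_{4} + v_{6} = v_{7}  →  sig = ⟨2 | 1⟩
  P={4,7}:  v_{4} + v_{7} = v_{1}  →  sig = ⟨2 | 1⟩
  P={5,6}:  v_{5} + v_{6} = v_{3}  →  sig = ⟨2 | 1⟩
  P={1,6}:  v_{1} + v_{6} = 2·v_{7}  →  sig = ⟨2 | 2⟩
  P={2,3}:  v_{2} + v_{3} = 2·v_{7}  →  sig = ⟨2 | 2⟩
  P={2,4}:  v_{2} + v_{4} = 2·v_{1}  →  sig = ⟨2 | 2⟩
  P={2,6}:  v_{2} + v_{6} = 3·v_{7}  →  sig = ⟨2 | 3⟩

Hence PRS(X_Σ) =
{ ⟨2 | 0⟩ ×2,  ⟨2 | 1⟩ ×8,  ⟨2 | 2⟩ ×3,  ⟨2 | 3⟩ }


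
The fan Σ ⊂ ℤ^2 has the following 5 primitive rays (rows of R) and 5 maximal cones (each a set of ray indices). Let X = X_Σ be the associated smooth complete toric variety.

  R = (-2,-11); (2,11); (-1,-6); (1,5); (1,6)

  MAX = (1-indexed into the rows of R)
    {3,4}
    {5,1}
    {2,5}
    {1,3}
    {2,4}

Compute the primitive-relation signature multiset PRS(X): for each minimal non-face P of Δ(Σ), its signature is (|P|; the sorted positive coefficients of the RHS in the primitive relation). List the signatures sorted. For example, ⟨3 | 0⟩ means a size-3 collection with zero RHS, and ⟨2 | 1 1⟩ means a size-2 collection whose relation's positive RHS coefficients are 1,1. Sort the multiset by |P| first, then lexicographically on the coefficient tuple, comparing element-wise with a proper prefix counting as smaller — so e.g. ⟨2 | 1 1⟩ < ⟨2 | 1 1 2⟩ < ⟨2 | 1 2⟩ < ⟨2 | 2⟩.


The 5 primitive collections of Σ (r=5, n=2):

  {1,2}:  v_{1} + v_{2} = 0 — sig = ⟨2 | 0⟩
  {3,5}:  v_{3} + v_{5} = 0 — sig = ⟨2 | 0⟩
  {1,4}:  v_{1} + v_{4} = v_{3} — sig = ⟨2 | 1⟩
  {2,3}:  v_{2} + v_{3} = v_{4} — sig = ⟨2 | 1⟩
  {4,5}:  v_{4} + v_{5} = v_{2} — sig = ⟨2 | 1⟩

so the primitive-relation signature multiset is
[⟨2 | 0⟩, ⟨2 | 0⟩, ⟨2 | 1⟩, ⟨2 | 1⟩, ⟨2 | 1⟩]


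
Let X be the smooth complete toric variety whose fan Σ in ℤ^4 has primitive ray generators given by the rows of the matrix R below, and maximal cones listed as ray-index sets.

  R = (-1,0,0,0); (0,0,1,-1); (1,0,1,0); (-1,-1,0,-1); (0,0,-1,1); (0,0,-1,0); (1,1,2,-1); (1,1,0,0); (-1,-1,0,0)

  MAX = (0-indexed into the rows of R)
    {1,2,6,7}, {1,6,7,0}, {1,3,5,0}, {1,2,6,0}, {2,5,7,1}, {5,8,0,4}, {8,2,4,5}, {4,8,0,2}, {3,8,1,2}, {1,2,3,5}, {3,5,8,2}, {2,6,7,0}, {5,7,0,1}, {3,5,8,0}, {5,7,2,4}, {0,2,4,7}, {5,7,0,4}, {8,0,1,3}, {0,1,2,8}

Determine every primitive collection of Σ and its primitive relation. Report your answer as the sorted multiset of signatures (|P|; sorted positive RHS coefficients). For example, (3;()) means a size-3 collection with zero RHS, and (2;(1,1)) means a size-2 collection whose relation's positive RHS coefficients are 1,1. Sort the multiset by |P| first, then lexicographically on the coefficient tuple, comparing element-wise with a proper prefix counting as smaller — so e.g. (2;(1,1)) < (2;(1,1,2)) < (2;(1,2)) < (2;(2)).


Minimal non-faces — 12 found among 9 rays, 19 max cones:

  {1,4}:  v_{1} + v_{4} = 0 — sig = (2;())
  {7,8}:  v_{7} + v_{8} = 0 — sig = (2;())
  {3,4}:  v_{3} + v_{4} = v_{5} + v_{8} — sig = (2;(1,1))
  {3,7}:  v_{3} + v_{7} = v_{1} + v_{5} — sig = (2;(1,1))
  {5,6}:  v_{5} + v_{6} = v_{1} + v_{7} — sig = (2;(1,1))
  {4,6}:  v_{4} + v_{6} = v_{0} + v_{2} + v_{7} — sig = (2;(1,1,1))
  {6,8}:  v_{6} + v_{8} = v_{0} + v_{1} + v_{2} — sig = (2;(1,1,1))
  {3,6}:  v_{3} + v_{6} = 2·v_{1} — sig = (2;(2))
  {0,2,5}:  v_{0} + v_{2} + v_{5} = 0 — sig = (3;())
  {1,5,8}:  v_{1} + v_{5} + v_{8} = v_{3} — sig = (3;(1))
  {0,2,3}:  v_{0} + v_{2} + v_{3} = v_{1} + v_{8} — sig = (3;(1,1))
  {0,1,2,7}:  v_{0} + v_{1} + v_{2} + v_{7} = v_{6} — sig = (4;(1))

Signatures (|P|; sorted positive RHS coefficients), sorted:
    (2;())
    (2;())
    (2;(1,1))
    (2;(1,1))
    (2;(1,1))
    (2;(1,1,1))
    (2;(1,1,1))
    (2;(2))
    (3;())
    (3;(1))
    (3;(1,1))
    (4;(1))


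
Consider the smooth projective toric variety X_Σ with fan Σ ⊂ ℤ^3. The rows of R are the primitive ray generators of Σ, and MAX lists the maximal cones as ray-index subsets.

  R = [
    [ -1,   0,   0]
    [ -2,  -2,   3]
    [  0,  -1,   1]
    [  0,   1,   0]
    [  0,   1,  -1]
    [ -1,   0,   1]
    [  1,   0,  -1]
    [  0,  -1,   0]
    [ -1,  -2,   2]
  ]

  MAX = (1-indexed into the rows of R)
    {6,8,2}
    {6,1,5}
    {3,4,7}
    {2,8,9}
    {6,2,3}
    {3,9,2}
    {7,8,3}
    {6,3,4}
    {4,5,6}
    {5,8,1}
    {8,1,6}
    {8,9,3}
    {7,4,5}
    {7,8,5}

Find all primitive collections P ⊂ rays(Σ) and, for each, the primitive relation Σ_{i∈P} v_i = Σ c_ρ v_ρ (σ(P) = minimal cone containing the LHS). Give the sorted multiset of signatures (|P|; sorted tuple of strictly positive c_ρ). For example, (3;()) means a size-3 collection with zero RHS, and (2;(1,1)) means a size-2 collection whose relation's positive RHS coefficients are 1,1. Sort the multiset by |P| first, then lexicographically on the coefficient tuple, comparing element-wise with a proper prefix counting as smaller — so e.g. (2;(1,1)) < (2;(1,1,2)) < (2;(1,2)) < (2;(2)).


Σ has 18 primitive collections:

  • {3,5}:  v_{3} + v_{5} = 0 ; sig = (2;())
  • {4,8}:  v_{4} + v_{8} = 0 ; sig = (2;())
  • {6,7}:  v_{6} + v_{7} = 0 ; sig = (2;())
  • {2,7}:  v_{2} + v_{7} = v_{9} ; sig = (2;(1))
  • {6,9}:  v_{6} + v_{9} = v_{2} ; sig = (2;(1))
  • {1,3}:  v_{1} + v_{3} = v_{6} + v_{8} ; sig = (2;(1,1))
  • {1,4}:  v_{1} + v_{4} = v_{5} + v_{6} ; sig = (2;(1,1))
  • {1,7}:  v_{1} + v_{7} = v_{5} + v_{8} ; sig = (2;(1,1))
  • {4,9}:  v_{4} + v_{9} = v_{3} + v_{6} ; sig = (2;(1,1))
  • {5,9}:  v_{5} + v_{9} = v_{6} + v_{8} ; sig = (2;(1,1))
  • {7,9}:  v_{7} + v_{9} = v_{3} + v_{8} ; sig = (2;(1,1))
  • {2,4}:  v_{2} + v_{4} = v_{3} + 2·v_{6} ; sig = (2;(1,2))
  • {2,5}:  v_{2} + v_{5} = 2·v_{6} + v_{8} ; sig = (2;(1,2))
  • {1,9}:  v_{1} + v_{9} = 2·v_{6} + 2·v_{8} ; sig = (2;(2,2))
  • {1,2}:  v_{1} + v_{2} = 3·v_{6} + 2·v_{8} ; sig = (2;(2,3))
  • {3,6,8}:  v_{3} + v_{6} + v_{8} = v_{9} ; sig = (3;(1))
  • {5,6,8}:  v_{5} + v_{6} + v_{8} = v_{1} ; sig = (3;(1))
  • {2,3,8}:  v_{2} + v_{3} + v_{8} = 2·v_{9} ; sig = (3;(2))

Signatures (|P|; sorted positive RHS coefficients), sorted:
    (2;())
    (2;())
    (2;())
    (2;(1))
    (2;(1))
    (2;(1,1))
    (2;(1,1))
    (2;(1,1))
    (2;(1,1))
    (2;(1,1))
    (2;(1,1))
    (2;(1,2))
    (2;(1,2))
    (2;(2,2))
    (2;(2,3))
    (3;(1))
    (3;(1))
    (3;(2))


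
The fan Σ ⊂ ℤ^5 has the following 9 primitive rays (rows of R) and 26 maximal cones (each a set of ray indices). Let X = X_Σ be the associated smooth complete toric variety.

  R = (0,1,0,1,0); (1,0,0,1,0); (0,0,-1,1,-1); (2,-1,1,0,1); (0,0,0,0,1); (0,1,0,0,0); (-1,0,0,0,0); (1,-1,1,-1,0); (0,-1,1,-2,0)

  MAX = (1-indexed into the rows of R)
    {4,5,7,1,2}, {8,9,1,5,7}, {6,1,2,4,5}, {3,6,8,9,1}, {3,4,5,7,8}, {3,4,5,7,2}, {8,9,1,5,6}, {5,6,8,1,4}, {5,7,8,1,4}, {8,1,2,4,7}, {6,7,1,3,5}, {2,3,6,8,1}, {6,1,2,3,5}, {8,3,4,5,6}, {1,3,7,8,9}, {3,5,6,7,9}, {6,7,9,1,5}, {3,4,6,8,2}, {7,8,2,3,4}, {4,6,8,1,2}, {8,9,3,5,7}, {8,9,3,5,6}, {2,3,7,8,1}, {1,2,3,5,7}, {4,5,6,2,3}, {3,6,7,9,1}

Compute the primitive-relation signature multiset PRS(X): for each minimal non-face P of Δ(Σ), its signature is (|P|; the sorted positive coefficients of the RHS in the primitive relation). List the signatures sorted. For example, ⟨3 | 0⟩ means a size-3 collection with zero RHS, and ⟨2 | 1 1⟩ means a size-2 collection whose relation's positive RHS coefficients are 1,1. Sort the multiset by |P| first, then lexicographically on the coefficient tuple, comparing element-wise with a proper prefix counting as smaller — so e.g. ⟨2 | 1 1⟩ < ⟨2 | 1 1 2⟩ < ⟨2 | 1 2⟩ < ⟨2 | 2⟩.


|primitive collections| = 9. Relations:

  {2,9}:  v_{2} + v_{9} = v_{8} ; sig = ⟨2 | 1⟩
  {4,9}:  v_{4} + v_{9} = v_{5} + 2·v_{8} ; sig = ⟨2 | 1 2⟩
  {2,5,8}:  v_{2} + v_{5} + v_{8} = v_{4} ; sig = ⟨3 | 1⟩
  {2,6,7}:  v_{2} + v_{6} + v_{7} = v_{1} ; sig = ⟨3 | 1⟩
  {6,7,8}:  v_{6} + v_{7} + v_{8} = v_{1} + v_{9} ; sig = ⟨3 | 1 1⟩
  {4,6,7}:  v_{4} + v_{6} + v_{7} = v_{1} + v_{5} + v_{8} ; sig = ⟨3 | 1 1 1⟩
  {1,3,4}:  v_{1} + v_{3} + v_{4} = 2·v_{2} ; sig = ⟨3 | 2⟩
  {1,3,5,9}:  v_{1} + v_{3} + v_{5} + v_{9} = 0 ; sig = ⟨4 | 0⟩
  {1,3,5,8}:  v_{1} + v_{3} + v_{5} + v_{8} = v_{2} ; sig = ⟨4 | 1⟩

Sorted signature multiset PRS(X):
{ ⟨2 | 1⟩,  ⟨2 | 1 2⟩,  ⟨3 | 1⟩ ×2,  ⟨3 | 1 1⟩,  ⟨3 | 1 1 1⟩,  ⟨3 | 2⟩,  ⟨4 | 0⟩,  ⟨4 | 1⟩ }


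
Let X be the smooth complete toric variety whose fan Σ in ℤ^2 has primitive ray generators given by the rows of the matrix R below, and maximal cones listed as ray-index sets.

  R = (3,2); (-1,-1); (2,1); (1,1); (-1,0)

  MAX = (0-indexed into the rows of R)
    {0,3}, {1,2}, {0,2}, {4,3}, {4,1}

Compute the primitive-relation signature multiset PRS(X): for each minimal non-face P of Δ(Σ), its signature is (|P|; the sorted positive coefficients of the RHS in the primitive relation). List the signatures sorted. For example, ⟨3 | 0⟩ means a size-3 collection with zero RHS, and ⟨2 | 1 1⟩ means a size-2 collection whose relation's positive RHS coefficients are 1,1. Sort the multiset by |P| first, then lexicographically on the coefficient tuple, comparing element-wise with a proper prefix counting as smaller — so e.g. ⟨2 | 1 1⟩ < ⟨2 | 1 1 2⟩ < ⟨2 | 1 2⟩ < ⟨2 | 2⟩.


5 collections generate NE(X_Σ); each relation:

  P={1,3}:  v_{1} + v_{3} = 0  ⇒ sig = ⟨2 | 0⟩
  P={0,1}:  v_{0} + v_{1} = v_{2}  ⇒ sig = ⟨2 | 1⟩
  P={2,3}:  v_{2} + v_{3} = v_{0}  ⇒ sig = ⟨2 | 1⟩
  P={2,4}:  v_{2} + v_{4} = v_{3}  ⇒ sig = ⟨2 | 1⟩
  P={0,4}:  v_{0} + v_{4} = 2·v_{3}  ⇒ sig = ⟨2 | 2⟩

Signatures (|P|; sorted positive RHS coefficients), sorted:
{ ⟨2 | 0⟩,  ⟨2 | 1⟩ ×3,  ⟨2 | 2⟩ }


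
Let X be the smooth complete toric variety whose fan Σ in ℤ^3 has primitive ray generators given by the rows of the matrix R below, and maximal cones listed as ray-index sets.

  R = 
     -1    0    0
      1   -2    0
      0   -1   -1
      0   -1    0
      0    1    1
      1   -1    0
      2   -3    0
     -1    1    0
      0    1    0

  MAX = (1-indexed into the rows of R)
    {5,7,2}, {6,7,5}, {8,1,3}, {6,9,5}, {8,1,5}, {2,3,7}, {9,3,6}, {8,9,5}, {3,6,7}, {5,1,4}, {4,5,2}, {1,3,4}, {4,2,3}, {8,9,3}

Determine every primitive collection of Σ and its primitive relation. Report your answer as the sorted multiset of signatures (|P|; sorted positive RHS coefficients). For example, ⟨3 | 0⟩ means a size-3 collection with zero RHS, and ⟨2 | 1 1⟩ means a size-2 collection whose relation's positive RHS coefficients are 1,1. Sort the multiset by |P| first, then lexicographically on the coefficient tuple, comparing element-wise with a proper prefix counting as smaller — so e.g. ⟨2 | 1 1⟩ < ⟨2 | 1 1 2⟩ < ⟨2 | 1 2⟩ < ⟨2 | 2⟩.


Minimal non-faces — 15 found among 9 rays, 14 max cones:

  P = {3,5}:  v_{3} + v_{5} = 0 ; sig = ⟨2 | 0⟩
  P = {4,9}:  v_{4} + v_{9} = 0 ; sig = ⟨2 | 0⟩
  P = {6,8}:  v_{6} + v_{8} = 0 ; sig = ⟨2 | 0⟩
  P = {1,6}:  v_{1} + v_{6} = v_{4} ; sig = ⟨2 | 1⟩
  P = {1,9}:  v_{1} + v_{9} = v_{8} ; sig = ⟨2 | 1⟩
  P = {2,6}:  v_{2} + v_{6} = v_{7} ; sig = ⟨2 | 1⟩
  P = {2,8}:  v_{2} + v_{8} = v_{4} ; sig = ⟨2 | 1⟩
  P = {2,9}:  v_{2} + v_{9} = v_{6} ; sig = ⟨2 | 1⟩
  P = {4,6}:  v_{4} + v_{6} = v_{2} ; sig = ⟨2 | 1⟩
  P = {4,8}:  v_{4} + v_{8} = v_{1} ; sig = ⟨2 | 1⟩
  P = {7,8}:  v_{7} + v_{8} = v_{2} ; sig = ⟨2 | 1⟩
  P = {1,7}:  v_{1} + v_{7} = v_{2} + v_{4} ; sig = ⟨2 | 1 1⟩
  P = {1,2}:  v_{1} + v_{2} = 2·v_{4} ; sig = ⟨2 | 2⟩
  P = {4,7}:  v_{4} + v_{7} = 2·v_{2} ; sig = ⟨2 | 2⟩
  P = {7,9}:  v_{7} + v_{9} = 2·v_{6} ; sig = ⟨2 | 2⟩

Hence PRS(X_Σ) =
    |P|=2: 15 collections, coeffs (), (), (), (1), (1), (1), (1), (1), (1), (1), (1), (1,1), (2), (2), (2)


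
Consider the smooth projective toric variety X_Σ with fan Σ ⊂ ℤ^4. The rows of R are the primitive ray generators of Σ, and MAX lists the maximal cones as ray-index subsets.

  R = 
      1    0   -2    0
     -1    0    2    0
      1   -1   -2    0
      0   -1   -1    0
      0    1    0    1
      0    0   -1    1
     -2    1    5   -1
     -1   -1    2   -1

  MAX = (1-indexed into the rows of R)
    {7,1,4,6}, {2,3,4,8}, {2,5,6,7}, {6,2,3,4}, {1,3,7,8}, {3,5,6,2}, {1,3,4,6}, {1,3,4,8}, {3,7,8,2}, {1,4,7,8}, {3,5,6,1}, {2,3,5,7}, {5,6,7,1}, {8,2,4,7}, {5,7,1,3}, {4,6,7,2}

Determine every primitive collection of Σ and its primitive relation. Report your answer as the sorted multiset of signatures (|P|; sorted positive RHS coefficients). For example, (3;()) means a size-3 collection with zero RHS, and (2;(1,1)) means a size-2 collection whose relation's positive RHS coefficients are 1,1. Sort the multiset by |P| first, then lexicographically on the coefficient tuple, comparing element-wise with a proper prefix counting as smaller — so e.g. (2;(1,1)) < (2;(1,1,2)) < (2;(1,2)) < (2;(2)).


|primitive collections| = 6. Relations:

  P={1,2}:  v_{1} + v_{2} = 0  →  sig = (2;())
  P={4,5}:  v_{4} + v_{5} = v_{6}  →  sig = (2;(1))
  P={5,8}:  v_{5} + v_{8} = v_{2}  →  sig = (2;(1))
  P={6,8}:  v_{6} + v_{8} = v_{2} + v_{4}  →  sig = (2;(1,1))
  P={3,4,7}:  v_{3} + v_{4} + v_{7} = v_{8}  →  sig = (3;(1))
  P={3,6,7}:  v_{3} + v_{6} + v_{7} = v_{2}  →  sig = (3;(1))

Signatures (|P|; sorted positive RHS coefficients), sorted:
    |P|=2: 4 collections, coeffs (), (1), (1), (1,1)
    |P|=3: 2 collections, coeffs (1), (1)


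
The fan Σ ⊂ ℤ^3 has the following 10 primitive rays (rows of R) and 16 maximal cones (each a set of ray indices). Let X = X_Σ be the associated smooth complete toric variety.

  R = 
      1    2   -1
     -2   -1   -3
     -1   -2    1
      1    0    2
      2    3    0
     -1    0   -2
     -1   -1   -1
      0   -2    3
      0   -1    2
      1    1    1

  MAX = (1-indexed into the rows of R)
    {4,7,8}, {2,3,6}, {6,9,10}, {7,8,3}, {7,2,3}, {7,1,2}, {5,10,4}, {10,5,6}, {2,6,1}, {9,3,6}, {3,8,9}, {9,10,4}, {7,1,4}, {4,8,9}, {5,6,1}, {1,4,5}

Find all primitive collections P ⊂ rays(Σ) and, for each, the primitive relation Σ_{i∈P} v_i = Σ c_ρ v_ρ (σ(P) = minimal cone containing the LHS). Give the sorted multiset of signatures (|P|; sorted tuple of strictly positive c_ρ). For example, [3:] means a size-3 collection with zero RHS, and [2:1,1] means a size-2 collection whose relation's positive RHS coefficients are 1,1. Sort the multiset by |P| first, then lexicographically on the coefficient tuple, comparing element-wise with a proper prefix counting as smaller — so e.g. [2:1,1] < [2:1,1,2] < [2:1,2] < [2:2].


The 21 primitive collections of Σ (r=10, n=3):

  {1,3}:  v_{1} + v_{3} = 0  →  sig = [2:]
  {4,6}:  v_{4} + v_{6} = 0  →  sig = [2:]
  {7,10}:  v_{7} + v_{10} = 0  →  sig = [2:]
  {1,8}:  v_{1} + v_{8} = v_{4}  →  sig = [2:1]
  {1,9}:  v_{1} + v_{9} = v_{10}  →  sig = [2:1]
  {1,10}:  v_{1} + v_{10} = v_{5}  →  sig = [2:1]
  {2,4}:  v_{2} + v_{4} = v_{7}  →  sig = [2:1]
  {2,10}:  v_{2} + v_{10} = v_{6}  →  sig = [2:1]
  {3,4}:  v_{3} + v_{4} = v_{8}  →  sig = [2:1]
  {3,5}:  v_{3} + v_{5} = v_{10}  →  sig = [2:1]
  {3,10}:  v_{3} + v_{10} = v_{9}  →  sig = [2:1]
  {5,7}:  v_{5} + v_{7} = v_{1}  →  sig = [2:1]
  {6,7}:  v_{6} + v_{7} = v_{2}  →  sig = [2:1]
  {6,8}:  v_{6} + v_{8} = v_{3}  →  sig = [2:1]
  {7,9}:  v_{7} + v_{9} = v_{3}  →  sig = [2:1]
  {2,5}:  v_{2} + v_{5} = v_{1} + v_{6}  →  sig = [2:1,1]
  {2,8}:  v_{2} + v_{8} = v_{3} + v_{7}  →  sig = [2:1,1]
  {2,9}:  v_{2} + v_{9} = v_{3} + v_{6}  →  sig = [2:1,1]
  {5,8}:  v_{5} + v_{8} = v_{4} + v_{10}  →  sig = [2:1,1]
  {8,10}:  v_{8} + v_{10} = v_{4} + v_{9}  →  sig = [2:1,1]
  {5,9}:  v_{5} + v_{9} = 2·v_{10}  →  sig = [2:2]

Sorted signature multiset PRS(X):
[[2:], [2:], [2:], [2:1], [2:1], [2:1], [2:1], [2:1], [2:1], [2:1], [2:1], [2:1], [2:1], [2:1], [2:1], [2:1,1], [2:1,1], [2:1,1], [2:1,1], [2:1,1], [2:2]]


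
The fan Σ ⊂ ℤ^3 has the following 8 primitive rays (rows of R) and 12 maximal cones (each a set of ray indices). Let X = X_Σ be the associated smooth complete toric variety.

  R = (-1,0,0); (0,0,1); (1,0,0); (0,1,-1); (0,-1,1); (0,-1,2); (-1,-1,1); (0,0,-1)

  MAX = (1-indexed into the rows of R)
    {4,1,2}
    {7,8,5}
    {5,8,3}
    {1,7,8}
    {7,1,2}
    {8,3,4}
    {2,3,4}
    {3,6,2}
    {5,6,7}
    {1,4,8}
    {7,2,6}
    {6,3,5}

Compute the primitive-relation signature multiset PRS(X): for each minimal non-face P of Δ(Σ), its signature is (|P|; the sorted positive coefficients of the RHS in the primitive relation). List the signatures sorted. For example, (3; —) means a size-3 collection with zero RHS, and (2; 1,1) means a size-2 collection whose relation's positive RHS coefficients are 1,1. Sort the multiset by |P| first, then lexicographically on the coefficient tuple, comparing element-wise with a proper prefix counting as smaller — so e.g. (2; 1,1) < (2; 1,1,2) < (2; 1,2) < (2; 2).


Primitive collections (10):

  P = {1,3}:  v_{1} + v_{3} = 0  ⇒ sig = (2; —)
  P = {2,8}:  v_{2} + v_{8} = 0  ⇒ sig = (2; —)
  P = {4,5}:  v_{4} + v_{5} = 0  ⇒ sig = (2; —)
  P = {1,5}:  v_{1} + v_{5} = v_{7}  ⇒ sig = (2; 1)
  P = {2,5}:  v_{2} + v_{5} = v_{6}  ⇒ sig = (2; 1)
  P = {3,7}:  v_{3} + v_{7} = v_{5}  ⇒ sig = (2; 1)
  P = {4,6}:  v_{4} + v_{6} = v_{2}  ⇒ sig = (2; 1)
  P = {4,7}:  v_{4} + v_{7} = v_{1}  ⇒ sig = (2; 1)
  P = {6,8}:  v_{6} + v_{8} = v_{5}  ⇒ sig = (2; 1)
  P = {1,6}:  v_{1} + v_{6} = v_{2} + v_{7}  ⇒ sig = (2; 1,1)

Sorted signature multiset PRS(X):
    |P|=2: 10 collections, coeffs (), (), (), (1), (1), (1), (1), (1), (1), (1,1)


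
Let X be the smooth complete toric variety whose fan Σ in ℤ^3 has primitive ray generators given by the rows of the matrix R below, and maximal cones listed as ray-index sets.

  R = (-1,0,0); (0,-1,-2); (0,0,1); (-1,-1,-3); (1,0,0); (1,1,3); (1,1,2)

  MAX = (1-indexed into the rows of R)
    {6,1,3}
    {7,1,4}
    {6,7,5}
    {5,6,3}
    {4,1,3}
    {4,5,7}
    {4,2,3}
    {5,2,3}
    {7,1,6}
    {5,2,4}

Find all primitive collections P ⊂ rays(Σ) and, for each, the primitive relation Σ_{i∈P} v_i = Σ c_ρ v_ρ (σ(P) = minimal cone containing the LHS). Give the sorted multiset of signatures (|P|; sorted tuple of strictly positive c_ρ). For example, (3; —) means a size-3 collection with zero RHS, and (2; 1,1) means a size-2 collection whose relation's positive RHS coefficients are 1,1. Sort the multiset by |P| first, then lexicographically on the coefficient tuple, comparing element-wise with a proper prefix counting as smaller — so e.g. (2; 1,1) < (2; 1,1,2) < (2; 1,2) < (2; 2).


Σ has 7 primitive collections:

  P={1,5}:  v_{1} + v_{5} = 0  ⇒ sig = (2; —)
  P={4,6}:  v_{4} + v_{6} = 0  ⇒ sig = (2; —)
  P={2,7}:  v_{2} + v_{7} = v_{5}  ⇒ sig = (2; 1)
  P={3,7}:  v_{3} + v_{7} = v_{6}  ⇒ sig = (2; 1)
  P={1,2}:  v_{1} + v_{2} = v_{3} + v_{4}  ⇒ sig = (2; 1,1)
  P={2,6}:  v_{2} + v_{6} = v_{3} + v_{5}  ⇒ sig = (2; 1,1)
  P={3,4,5}:  v_{3} + v_{4} + v_{5} = v_{2}  ⇒ sig = (3; 1)

Signatures (|P|; sorted positive RHS coefficients), sorted:
    (2; —)
    (2; —)
    (2; 1)
    (2; 1)
    (2; 1,1)
    (2; 1,1)
    (3; 1)
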